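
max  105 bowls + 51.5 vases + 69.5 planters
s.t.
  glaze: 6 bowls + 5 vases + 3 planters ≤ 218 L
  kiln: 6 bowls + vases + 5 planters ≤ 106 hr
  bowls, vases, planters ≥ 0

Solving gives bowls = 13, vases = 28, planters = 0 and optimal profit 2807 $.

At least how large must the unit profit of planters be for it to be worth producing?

70.5

Both glaze and kiln are binding at x*.
From A_Bᵀ y = c: 6·y_glaze + 6·y_kiln = 105; 5·y_glaze + 1·y_kiln = 51.5.
→ y_glaze = 8.5 and y_kiln = 9.
planters enters the basis when its profit ≥ yᵀa₃ = 8.5·3 + 9·5 = 70.5.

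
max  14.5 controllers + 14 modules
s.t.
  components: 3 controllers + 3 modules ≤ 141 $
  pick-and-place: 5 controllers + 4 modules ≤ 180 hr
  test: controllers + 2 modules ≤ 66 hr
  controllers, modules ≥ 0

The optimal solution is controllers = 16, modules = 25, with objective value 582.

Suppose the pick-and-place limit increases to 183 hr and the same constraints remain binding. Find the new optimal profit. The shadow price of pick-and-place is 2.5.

589.5

Δb = 3, so new z* = 582 + (2.5)·(3) = 582 + 7.5 = 589.5.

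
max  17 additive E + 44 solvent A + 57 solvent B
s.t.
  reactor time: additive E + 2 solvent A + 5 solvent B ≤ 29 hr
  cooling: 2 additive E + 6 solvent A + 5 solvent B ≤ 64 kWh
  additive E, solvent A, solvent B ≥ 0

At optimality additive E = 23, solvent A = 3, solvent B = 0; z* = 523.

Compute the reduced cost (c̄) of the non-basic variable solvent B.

-3

Check each constraint at x*: reactor time 29/29 (tight); cooling 64/64 (tight).
From A_Bᵀ y = c: 1·y_reactor time + 2·y_cooling = 17; 2·y_reactor time + 6·y_cooling = 44.
Solving: y_reactor time = 7, y_cooling = 5.
Reduced cost of solvent B: c₃ − yᵀa₃ = 57 − (7·5 + 5·5) = 57 − 60 = -3.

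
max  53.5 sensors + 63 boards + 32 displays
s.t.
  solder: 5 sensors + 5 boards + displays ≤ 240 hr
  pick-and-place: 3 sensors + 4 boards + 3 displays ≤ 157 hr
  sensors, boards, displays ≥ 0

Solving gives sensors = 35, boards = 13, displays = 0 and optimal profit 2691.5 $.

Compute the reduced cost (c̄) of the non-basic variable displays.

Check each constraint at x*: solder 240/240 (tight); pick-and-place 157/157 (tight).
From A_Bᵀ y = c: 5·y_solder + 3·y_pick-and-place = 53.5; 5·y_solder + 4·y_pick-and-place = 63.
This yields shadow prices y_solder = 5, y_pick-and-place = 9.5.
Reduced cost of displays: c₃ − yᵀa₃ = 32 − (5·1 + 9.5·3) = 32 − 33.5 = -1.5.

-1.5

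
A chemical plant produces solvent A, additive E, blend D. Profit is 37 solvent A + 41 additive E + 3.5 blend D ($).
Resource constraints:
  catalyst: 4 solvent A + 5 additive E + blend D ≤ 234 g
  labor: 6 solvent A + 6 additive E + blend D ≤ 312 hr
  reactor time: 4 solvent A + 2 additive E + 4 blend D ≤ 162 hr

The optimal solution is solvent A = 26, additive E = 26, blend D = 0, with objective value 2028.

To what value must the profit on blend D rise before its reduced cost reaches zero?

7.5

Check each constraint at x*: catalyst 234/234 (tight); labor 312/312 (tight); reactor time 156/162 (slack 6).
Since reactor time is not tight, its dual is 0.
From A_Bᵀ y = c: 4·y_catalyst + 6·y_labor = 37; 5·y_catalyst + 6·y_labor = 41.
Solving: y_catalyst = 4, y_labor = 3.5.
blend D enters the basis when its profit ≥ yᵀa₃ = 4·1 + 3.5·1 = 7.5.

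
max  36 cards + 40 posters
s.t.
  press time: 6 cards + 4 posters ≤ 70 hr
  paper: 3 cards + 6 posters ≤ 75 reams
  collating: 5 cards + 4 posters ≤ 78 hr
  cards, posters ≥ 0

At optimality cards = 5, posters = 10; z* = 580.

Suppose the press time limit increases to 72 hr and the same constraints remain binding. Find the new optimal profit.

588

Check each constraint at x*: press time 70/70 (tight); paper 75/75 (tight); collating 65/78 (slack 13).
Since collating is not tight, its dual is 0.
From A_Bᵀ y = c: 6·y_press time + 3·y_paper = 36; 4·y_press time + 6·y_paper = 40.
This yields shadow prices y_press time = 4, y_paper = 4.
Δz = y_press time·Δb = 4 × (2) = 8, so new z* = 580 + 8 = 588.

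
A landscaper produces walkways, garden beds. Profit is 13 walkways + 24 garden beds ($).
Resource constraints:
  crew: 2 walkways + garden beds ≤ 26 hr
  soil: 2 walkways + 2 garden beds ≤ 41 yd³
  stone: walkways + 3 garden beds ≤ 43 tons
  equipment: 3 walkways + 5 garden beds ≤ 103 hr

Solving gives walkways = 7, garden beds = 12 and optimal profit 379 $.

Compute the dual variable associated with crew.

Binding: crew and stone. Non-binding: soil (3 unused), equipment (22 unused).
Since soil, equipment are not tight, their duals are 0.
The binding rows give the dual system: 2·y_crew + 1·y_stone = 13 and 1·y_crew + 3·y_stone = 24.
Solving: y_crew = 3, y_stone = 7.
Shadow price of crew = 3.

3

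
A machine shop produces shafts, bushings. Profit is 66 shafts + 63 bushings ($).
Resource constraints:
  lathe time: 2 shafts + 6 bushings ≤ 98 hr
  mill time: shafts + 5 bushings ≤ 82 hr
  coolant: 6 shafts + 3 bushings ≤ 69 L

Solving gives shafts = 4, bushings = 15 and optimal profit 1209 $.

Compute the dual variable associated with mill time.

At the optimum: lathe time uses 98 of 98 (binding); mill time uses 79 of 82 (slack = 3); coolant uses 69 of 69 (binding).
Slack constraints have shadow price 0 (complementary slackness).
From A_Bᵀ y = c: 2·y_lathe time + 6·y_coolant = 66; 6·y_lathe time + 3·y_coolant = 63.
This yields shadow prices y_lathe time = 6, y_coolant = 9.
Shadow price of mill time = 0.

0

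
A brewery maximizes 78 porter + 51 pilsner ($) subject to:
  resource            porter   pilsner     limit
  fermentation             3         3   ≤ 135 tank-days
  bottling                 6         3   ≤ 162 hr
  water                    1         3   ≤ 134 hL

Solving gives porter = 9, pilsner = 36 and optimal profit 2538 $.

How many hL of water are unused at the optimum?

17

water used = 1·9 + 3·36 = 117; slack = 134 − 117 = 17.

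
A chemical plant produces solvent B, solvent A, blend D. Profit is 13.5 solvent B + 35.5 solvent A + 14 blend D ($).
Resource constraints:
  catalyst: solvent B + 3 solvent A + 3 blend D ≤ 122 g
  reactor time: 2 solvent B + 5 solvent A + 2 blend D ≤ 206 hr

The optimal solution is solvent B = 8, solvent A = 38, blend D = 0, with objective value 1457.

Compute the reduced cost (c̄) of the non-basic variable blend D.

-6.5

Both catalyst and reactor time are binding at x*.
Dual feasibility on the basic columns requires 1·y_catalyst + 2·y_reactor time = 13.5, 3·y_catalyst + 5·y_reactor time = 35.5.
This yields shadow prices y_catalyst = 3.5, y_reactor time = 5.
Reduced cost of blend D: c₃ − yᵀa₃ = 14 − (3.5·3 + 5·2) = 14 − 20.5 = -6.5.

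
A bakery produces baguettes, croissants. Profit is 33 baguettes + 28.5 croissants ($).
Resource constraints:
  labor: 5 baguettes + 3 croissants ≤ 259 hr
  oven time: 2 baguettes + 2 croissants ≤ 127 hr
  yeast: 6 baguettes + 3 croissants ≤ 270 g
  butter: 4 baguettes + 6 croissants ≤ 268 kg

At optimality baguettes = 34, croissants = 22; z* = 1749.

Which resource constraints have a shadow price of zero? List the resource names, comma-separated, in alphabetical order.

labor, oven time

labor: 236/259 (slack 23)
oven time: 112/127 (slack 15)
yeast: 270/270 (binding)
butter: 268/268 (binding)
By complementary slackness, a constraint with positive slack has shadow price 0 → labor, oven time.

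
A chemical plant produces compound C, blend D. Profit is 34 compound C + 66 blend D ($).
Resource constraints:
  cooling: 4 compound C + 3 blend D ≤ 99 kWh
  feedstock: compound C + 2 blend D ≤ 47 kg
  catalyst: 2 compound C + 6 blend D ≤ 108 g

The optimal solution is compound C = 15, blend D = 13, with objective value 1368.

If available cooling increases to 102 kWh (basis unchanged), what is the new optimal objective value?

Check each constraint at x*: cooling 99/99 (tight); feedstock 41/47 (slack 6); catalyst 108/108 (tight).
By complementary slackness, y = 0 for the non-binding constraint.
From A_Bᵀ y = c: 4·y_cooling + 2·y_catalyst = 34; 3·y_cooling + 6·y_catalyst = 66.
This yields shadow prices y_cooling = 4, y_catalyst = 9.
Δz = y_cooling·Δb = 4 × (3) = 12, so new z* = 1368 + 12 = 1380.

1380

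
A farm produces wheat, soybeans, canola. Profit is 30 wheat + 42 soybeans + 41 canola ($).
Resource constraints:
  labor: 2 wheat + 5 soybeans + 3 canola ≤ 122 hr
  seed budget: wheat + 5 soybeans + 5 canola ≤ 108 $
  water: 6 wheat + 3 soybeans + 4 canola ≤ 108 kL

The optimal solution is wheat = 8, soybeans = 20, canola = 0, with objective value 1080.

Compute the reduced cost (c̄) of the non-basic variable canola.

Binding: seed budget and water. Non-binding: labor (6 unused).
Slack constraints have shadow price 0 (complementary slackness).
Dual feasibility on the basic columns requires 1·y_seed budget + 6·y_water = 30, 5·y_seed budget + 3·y_water = 42.
Solving: y_seed budget = 6, y_water = 4.
Reduced cost of canola: c₃ − yᵀa₃ = 41 − (6·5 + 4·4) = 41 − 46 = -5.

-5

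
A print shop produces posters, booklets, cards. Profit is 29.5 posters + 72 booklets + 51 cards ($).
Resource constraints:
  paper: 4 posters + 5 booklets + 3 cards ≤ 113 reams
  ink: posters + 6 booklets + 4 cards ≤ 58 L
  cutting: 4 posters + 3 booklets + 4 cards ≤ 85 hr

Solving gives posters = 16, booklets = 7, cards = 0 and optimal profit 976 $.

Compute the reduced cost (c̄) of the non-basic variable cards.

-7

Binding: ink and cutting. Non-binding: paper (14 unused).
By complementary slackness, y = 0 for the non-binding constraint.
The binding rows give the dual system: 1·y_ink + 4·y_cutting = 29.5 and 6·y_ink + 3·y_cutting = 72.
Solving: y_ink = 9.5, y_cutting = 5.
Reduced cost of cards: c₃ − yᵀa₃ = 51 − (9.5·4 + 5·4) = 51 − 58 = -7.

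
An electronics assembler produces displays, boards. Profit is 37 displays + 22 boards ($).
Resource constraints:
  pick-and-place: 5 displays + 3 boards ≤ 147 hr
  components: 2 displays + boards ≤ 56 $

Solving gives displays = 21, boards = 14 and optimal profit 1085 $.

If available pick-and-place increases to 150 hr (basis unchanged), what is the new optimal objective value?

Both pick-and-place and components are binding at x*.
Dual feasibility on the basic columns requires 5·y_pick-and-place + 2·y_components = 37, 3·y_pick-and-place + 1·y_components = 22.
→ y_pick-and-place = 7 and y_components = 1.
Δz = y_pick-and-place·Δb = 7 × (3) = 21, so new z* = 1085 + 21 = 1106.

1106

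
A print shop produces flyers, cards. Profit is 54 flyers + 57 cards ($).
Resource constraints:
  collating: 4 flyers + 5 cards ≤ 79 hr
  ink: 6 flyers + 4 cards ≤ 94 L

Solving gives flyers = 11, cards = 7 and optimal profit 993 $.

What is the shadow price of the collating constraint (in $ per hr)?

9

Both collating and ink are binding at x*.
Dual feasibility on the basic columns requires 4·y_collating + 6·y_ink = 54, 5·y_collating + 4·y_ink = 57.
→ y_collating = 9 and y_ink = 3.
Shadow price of collating = 9.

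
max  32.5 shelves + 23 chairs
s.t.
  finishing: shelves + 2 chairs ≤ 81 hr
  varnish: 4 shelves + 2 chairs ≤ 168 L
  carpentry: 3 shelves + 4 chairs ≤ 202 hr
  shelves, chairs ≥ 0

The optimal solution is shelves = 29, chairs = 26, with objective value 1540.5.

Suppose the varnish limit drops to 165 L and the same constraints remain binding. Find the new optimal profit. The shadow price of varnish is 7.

Δb = -3, so new z* = 1540.5 + (7)·(-3) = 1540.5 − 21 = 1519.5.

1519.5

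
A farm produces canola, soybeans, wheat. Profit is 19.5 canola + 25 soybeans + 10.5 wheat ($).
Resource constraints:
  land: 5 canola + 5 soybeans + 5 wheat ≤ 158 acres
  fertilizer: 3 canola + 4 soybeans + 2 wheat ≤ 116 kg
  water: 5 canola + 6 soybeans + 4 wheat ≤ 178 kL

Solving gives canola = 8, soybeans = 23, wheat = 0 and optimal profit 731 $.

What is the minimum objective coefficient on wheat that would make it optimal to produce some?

Check each constraint at x*: land 155/158 (slack 3); fertilizer 116/116 (tight); water 178/178 (tight).
Slack constraints have shadow price 0 (complementary slackness).
Dual feasibility on the basic columns requires 3·y_fertilizer + 5·y_water = 19.5, 4·y_fertilizer + 6·y_water = 25.
→ y_fertilizer = 4 and y_water = 1.5.
wheat enters the basis when its profit ≥ yᵀa₃ = 4·2 + 1.5·4 = 14.

14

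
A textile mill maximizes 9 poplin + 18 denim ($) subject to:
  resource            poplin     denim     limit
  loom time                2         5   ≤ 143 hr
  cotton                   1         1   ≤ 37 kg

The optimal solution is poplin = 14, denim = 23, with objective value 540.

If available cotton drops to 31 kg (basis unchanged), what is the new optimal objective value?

522

Both loom time and cotton are binding at x*.
The binding rows give the dual system: 2·y_loom time + 1·y_cotton = 9 and 5·y_loom time + 1·y_cotton = 18.
This yields shadow prices y_loom time = 3, y_cotton = 3.
Δz = y_cotton·Δb = 3 × (-6) = -18, so new z* = 540 − 18 = 522.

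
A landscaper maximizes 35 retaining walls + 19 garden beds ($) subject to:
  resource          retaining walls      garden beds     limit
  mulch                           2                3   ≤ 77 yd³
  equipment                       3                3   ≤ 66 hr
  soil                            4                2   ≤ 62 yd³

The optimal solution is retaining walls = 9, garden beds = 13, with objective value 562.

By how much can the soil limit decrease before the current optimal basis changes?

Binding constraints: equipment, soil. The basis is B = [[3,3],[4,2]] with det -6.
Per unit decrease in soil, x* moves by d = (-0.5, 0.5).
The basis stays optimal until retaining walls reaches 0; allowable decrease = 18 yd³.

18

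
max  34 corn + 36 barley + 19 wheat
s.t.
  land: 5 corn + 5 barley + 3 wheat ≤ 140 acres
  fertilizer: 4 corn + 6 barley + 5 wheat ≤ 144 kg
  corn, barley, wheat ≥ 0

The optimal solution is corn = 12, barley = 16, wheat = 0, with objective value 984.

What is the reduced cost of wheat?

-4

Check each constraint at x*: land 140/140 (tight); fertilizer 144/144 (tight).
Dual feasibility on the basic columns requires 5·y_land + 4·y_fertilizer = 34, 5·y_land + 6·y_fertilizer = 36.
Solving: y_land = 6, y_fertilizer = 1.
Reduced cost of wheat: c₃ − yᵀa₃ = 19 − (6·3 + 1·5) = 19 − 23 = -4.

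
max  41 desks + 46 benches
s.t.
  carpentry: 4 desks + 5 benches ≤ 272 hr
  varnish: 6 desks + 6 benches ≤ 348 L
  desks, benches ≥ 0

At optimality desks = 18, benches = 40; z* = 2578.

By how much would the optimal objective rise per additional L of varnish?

3.5

At the optimum: carpentry uses 272 of 272 (binding); varnish uses 348 of 348 (binding).
The binding rows give the dual system: 4·y_carpentry + 6·y_varnish = 41 and 5·y_carpentry + 6·y_varnish = 46.
This yields shadow prices y_carpentry = 5, y_varnish = 3.5.
Shadow price of varnish = 3.5.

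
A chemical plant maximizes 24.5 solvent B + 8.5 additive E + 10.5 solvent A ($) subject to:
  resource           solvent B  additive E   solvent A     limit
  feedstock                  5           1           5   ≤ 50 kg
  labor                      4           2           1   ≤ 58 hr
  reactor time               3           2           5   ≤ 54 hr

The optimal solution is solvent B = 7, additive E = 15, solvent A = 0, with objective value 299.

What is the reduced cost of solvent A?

Binding: feedstock and labor. Non-binding: reactor time (3 unused).
Slack constraints have shadow price 0 (complementary slackness).
From A_Bᵀ y = c: 5·y_feedstock + 4·y_labor = 24.5; 1·y_feedstock + 2·y_labor = 8.5.
This yields shadow prices y_feedstock = 2.5, y_labor = 3.
Reduced cost of solvent A: c₃ − yᵀa₃ = 10.5 − (2.5·5 + 3·1) = 10.5 − 15.5 = -5.

-5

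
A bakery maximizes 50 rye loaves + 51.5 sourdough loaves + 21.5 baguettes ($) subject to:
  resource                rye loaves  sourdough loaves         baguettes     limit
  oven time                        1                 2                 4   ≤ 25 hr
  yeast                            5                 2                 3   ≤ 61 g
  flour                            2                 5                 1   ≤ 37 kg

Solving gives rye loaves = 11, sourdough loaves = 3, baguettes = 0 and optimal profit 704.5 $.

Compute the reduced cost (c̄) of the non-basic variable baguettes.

-7

Check each constraint at x*: oven time 17/25 (slack 8); yeast 61/61 (tight); flour 37/37 (tight).
By complementary slackness, y = 0 for the non-binding constraint.
Dual feasibility on the basic columns requires 5·y_yeast + 2·y_flour = 50, 2·y_yeast + 5·y_flour = 51.5.
→ y_yeast = 7 and y_flour = 7.5.
Reduced cost of baguettes: c₃ − yᵀa₃ = 21.5 − (7·3 + 7.5·1) = 21.5 − 28.5 = -7.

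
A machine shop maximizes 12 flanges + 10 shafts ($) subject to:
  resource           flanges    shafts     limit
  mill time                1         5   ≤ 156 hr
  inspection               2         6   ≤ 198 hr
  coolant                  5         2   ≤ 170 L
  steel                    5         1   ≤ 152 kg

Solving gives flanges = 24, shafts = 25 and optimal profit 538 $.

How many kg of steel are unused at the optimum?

7

steel used = 5·24 + 1·25 = 145; slack = 152 − 145 = 7.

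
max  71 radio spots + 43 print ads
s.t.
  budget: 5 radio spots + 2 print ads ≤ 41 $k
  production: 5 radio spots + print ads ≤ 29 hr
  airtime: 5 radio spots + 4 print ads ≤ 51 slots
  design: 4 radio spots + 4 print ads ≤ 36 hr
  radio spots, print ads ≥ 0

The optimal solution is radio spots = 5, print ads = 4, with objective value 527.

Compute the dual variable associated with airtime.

At the optimum: budget uses 33 of 41 (slack = 8); production uses 29 of 29 (binding); airtime uses 41 of 51 (slack = 10); design uses 36 of 36 (binding).
Since budget, airtime are not tight, their duals are 0.
Dual feasibility on the basic columns requires 5·y_production + 4·y_design = 71, 1·y_production + 4·y_design = 43.
→ y_production = 7 and y_design = 9.
Shadow price of airtime = 0.

0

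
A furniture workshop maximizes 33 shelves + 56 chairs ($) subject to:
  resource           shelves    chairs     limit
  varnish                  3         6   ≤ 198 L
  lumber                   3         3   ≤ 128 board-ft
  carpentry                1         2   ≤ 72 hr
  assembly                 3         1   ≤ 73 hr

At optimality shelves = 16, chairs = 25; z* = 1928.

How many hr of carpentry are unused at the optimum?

carpentry used = 1·16 + 2·25 = 66; slack = 72 − 66 = 6.

6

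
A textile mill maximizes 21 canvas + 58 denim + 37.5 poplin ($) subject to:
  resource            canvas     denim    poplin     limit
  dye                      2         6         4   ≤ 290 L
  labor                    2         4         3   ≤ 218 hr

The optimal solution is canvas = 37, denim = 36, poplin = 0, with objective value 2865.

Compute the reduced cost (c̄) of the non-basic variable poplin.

Both dye and labor are binding at x*.
Dual feasibility on the basic columns requires 2·y_dye + 2·y_labor = 21, 6·y_dye + 4·y_labor = 58.
Solving: y_dye = 8, y_labor = 2.5.
Reduced cost of poplin: c₃ − yᵀa₃ = 37.5 − (8·4 + 2.5·3) = 37.5 − 39.5 = -2.

-2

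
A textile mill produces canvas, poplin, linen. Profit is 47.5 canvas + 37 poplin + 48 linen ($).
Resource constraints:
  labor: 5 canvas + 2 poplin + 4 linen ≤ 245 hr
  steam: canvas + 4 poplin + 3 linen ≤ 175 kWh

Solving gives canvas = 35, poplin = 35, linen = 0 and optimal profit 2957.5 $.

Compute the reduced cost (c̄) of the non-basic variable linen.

Check each constraint at x*: labor 245/245 (tight); steam 175/175 (tight).
The binding rows give the dual system: 5·y_labor + 1·y_steam = 47.5 and 2·y_labor + 4·y_steam = 37.
Solving: y_labor = 8.5, y_steam = 5.
Reduced cost of linen: c₃ − yᵀa₃ = 48 − (8.5·4 + 5·3) = 48 − 49 = -1.

-1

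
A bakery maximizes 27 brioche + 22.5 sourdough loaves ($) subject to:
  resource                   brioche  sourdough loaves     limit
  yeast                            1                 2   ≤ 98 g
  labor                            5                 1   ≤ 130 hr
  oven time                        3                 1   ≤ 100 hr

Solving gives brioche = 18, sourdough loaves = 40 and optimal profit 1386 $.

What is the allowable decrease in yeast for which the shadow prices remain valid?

72

Binding constraints: yeast, labor. The basis is B = [[1,2],[5,1]] with det -9.
Per unit decrease in yeast, x* moves by d = (0.1111, -0.5556).
The basis stays optimal until sourdough loaves reaches 0; allowable decrease = 72 g.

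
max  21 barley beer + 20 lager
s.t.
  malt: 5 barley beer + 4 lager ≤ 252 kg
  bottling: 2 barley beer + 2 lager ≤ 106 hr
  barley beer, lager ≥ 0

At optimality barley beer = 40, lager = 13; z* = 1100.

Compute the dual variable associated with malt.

At the optimum: malt uses 252 of 252 (binding); bottling uses 106 of 106 (binding).
Dual feasibility on the basic columns requires 5·y_malt + 2·y_bottling = 21, 4·y_malt + 2·y_bottling = 20.
Solving: y_malt = 1, y_bottling = 8.
Shadow price of malt = 1.

1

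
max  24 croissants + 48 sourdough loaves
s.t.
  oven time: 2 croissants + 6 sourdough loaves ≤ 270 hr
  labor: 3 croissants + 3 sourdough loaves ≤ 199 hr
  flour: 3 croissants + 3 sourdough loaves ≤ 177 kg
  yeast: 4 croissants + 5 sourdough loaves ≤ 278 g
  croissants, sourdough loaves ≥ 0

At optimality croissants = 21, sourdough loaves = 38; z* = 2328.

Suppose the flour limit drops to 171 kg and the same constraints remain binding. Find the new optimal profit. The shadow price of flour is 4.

Δb = -6, so new z* = 2328 + (4)·(-6) = 2328 − 24 = 2304.

2304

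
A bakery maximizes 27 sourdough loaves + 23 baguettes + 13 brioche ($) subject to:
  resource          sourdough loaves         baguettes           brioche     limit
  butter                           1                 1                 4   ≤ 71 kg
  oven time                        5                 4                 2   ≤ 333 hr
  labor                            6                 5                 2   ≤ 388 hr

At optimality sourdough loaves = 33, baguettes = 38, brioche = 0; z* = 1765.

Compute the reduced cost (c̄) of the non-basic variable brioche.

At the optimum: butter uses 71 of 71 (binding); oven time uses 317 of 333 (slack = 16); labor uses 388 of 388 (binding).
Slack constraints have shadow price 0 (complementary slackness).
From A_Bᵀ y = c: 1·y_butter + 6·y_labor = 27; 1·y_butter + 5·y_labor = 23.
→ y_butter = 3 and y_labor = 4.
Reduced cost of brioche: c₃ − yᵀa₃ = 13 − (3·4 + 4·2) = 13 − 20 = -7.

-7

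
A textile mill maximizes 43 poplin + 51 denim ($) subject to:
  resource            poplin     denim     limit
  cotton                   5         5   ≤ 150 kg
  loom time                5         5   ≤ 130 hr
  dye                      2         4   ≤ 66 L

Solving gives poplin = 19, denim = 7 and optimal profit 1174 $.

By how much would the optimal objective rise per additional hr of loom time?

7

At the optimum: cotton uses 130 of 150 (slack = 20); loom time uses 130 of 130 (binding); dye uses 66 of 66 (binding).
By complementary slackness, y = 0 for the non-binding constraint.
From A_Bᵀ y = c: 5·y_loom time + 2·y_dye = 43; 5·y_loom time + 4·y_dye = 51.
→ y_loom time = 7 and y_dye = 4.
Shadow price of loom time = 7.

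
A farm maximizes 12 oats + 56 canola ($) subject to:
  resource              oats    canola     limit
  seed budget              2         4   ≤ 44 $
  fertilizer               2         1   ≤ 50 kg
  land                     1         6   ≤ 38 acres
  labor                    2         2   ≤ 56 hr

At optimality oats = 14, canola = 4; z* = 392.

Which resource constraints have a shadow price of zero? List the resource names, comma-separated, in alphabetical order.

seed budget: 44/44 (binding)
fertilizer: 32/50 (slack 18)
land: 38/38 (binding)
labor: 36/56 (slack 20)
By complementary slackness, a constraint with positive slack has shadow price 0 → fertilizer, labor.

fertilizer, labor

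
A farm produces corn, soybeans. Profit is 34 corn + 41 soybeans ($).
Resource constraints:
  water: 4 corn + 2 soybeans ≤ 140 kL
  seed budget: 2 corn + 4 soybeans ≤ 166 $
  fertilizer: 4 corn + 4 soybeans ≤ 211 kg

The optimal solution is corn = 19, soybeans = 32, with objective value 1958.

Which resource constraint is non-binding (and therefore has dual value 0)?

fertilizer

water: 140/140 (binding)
seed budget: 166/166 (binding)
fertilizer: 204/211 (slack 7)
By complementary slackness, a constraint with positive slack has shadow price 0 → fertilizer.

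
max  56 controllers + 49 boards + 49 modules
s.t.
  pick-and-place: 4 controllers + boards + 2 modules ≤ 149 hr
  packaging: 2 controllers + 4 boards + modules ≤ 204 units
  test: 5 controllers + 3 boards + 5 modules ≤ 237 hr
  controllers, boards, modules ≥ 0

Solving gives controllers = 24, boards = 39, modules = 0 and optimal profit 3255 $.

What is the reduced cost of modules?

Check each constraint at x*: pick-and-place 135/149 (slack 14); packaging 204/204 (tight); test 237/237 (tight).
Slack constraints have shadow price 0 (complementary slackness).
From A_Bᵀ y = c: 2·y_packaging + 5·y_test = 56; 4·y_packaging + 3·y_test = 49.
Solving: y_packaging = 5.5, y_test = 9.
Reduced cost of modules: c₃ − yᵀa₃ = 49 − (5.5·1 + 9·5) = 49 − 50.5 = -1.5.

-1.5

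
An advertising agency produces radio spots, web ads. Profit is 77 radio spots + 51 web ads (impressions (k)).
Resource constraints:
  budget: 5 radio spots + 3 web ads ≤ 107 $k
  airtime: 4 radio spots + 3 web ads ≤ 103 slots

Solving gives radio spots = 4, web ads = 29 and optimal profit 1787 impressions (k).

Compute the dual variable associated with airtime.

8

Both budget and airtime are binding at x*.
The binding rows give the dual system: 5·y_budget + 4·y_airtime = 77 and 3·y_budget + 3·y_airtime = 51.
This yields shadow prices y_budget = 9, y_airtime = 8.
Shadow price of airtime = 8.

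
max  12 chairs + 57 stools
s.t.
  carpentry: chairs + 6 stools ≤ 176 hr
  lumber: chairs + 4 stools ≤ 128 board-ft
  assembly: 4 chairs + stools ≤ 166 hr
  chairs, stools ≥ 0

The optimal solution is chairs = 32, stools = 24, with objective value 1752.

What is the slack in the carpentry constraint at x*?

carpentry used = 1·32 + 6·24 = 176; slack = 176 − 176 = 0.

0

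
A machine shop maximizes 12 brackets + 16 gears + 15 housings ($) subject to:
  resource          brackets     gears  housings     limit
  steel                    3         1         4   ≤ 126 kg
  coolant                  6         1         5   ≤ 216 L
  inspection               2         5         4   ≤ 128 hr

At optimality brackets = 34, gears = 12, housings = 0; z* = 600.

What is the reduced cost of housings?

-2

At the optimum: steel uses 114 of 126 (slack = 12); coolant uses 216 of 216 (binding); inspection uses 128 of 128 (binding).
By complementary slackness, y = 0 for the non-binding constraint.
From A_Bᵀ y = c: 6·y_coolant + 2·y_inspection = 12; 1·y_coolant + 5·y_inspection = 16.
→ y_coolant = 1 and y_inspection = 3.
Reduced cost of housings: c₃ − yᵀa₃ = 15 − (1·5 + 3·4) = 15 − 17 = -2.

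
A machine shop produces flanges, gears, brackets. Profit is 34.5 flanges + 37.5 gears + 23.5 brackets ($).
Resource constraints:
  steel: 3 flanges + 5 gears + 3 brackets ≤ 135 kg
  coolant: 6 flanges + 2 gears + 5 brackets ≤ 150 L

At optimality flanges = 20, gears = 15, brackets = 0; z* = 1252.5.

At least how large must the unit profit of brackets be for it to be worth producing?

At the optimum: steel uses 135 of 135 (binding); coolant uses 150 of 150 (binding).
Dual feasibility on the basic columns requires 3·y_steel + 6·y_coolant = 34.5, 5·y_steel + 2·y_coolant = 37.5.
This yields shadow prices y_steel = 6.5, y_coolant = 2.5.
brackets enters the basis when its profit ≥ yᵀa₃ = 6.5·3 + 2.5·5 = 32.

32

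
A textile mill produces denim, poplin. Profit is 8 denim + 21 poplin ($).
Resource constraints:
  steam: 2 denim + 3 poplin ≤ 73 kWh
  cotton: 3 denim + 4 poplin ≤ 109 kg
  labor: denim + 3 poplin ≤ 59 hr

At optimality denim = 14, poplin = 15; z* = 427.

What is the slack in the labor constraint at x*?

0

labor used = 1·14 + 3·15 = 59; slack = 59 − 59 = 0.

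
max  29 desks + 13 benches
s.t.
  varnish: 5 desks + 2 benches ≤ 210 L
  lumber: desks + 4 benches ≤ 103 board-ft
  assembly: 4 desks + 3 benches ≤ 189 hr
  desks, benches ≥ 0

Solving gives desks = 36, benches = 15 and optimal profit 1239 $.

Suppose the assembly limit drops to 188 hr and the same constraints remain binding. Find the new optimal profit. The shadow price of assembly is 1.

Δb = -1, so new z* = 1239 + (1)·(-1) = 1239 − 1 = 1238.

1238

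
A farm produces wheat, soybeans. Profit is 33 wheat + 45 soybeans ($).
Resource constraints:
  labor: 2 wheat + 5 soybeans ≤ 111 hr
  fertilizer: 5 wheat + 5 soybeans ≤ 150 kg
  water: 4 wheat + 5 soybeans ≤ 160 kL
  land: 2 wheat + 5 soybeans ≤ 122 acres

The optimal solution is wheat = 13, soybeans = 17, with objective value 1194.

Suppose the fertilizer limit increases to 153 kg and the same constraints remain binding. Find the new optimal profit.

At the optimum: labor uses 111 of 111 (binding); fertilizer uses 150 of 150 (binding); water uses 137 of 160 (slack = 23); land uses 111 of 122 (slack = 11).
Slack constraints have shadow price 0 (complementary slackness).
From A_Bᵀ y = c: 2·y_labor + 5·y_fertilizer = 33; 5·y_labor + 5·y_fertilizer = 45.
This yields shadow prices y_labor = 4, y_fertilizer = 5.
Δz = y_fertilizer·Δb = 5 × (3) = 15, so new z* = 1194 + 15 = 1209.

1209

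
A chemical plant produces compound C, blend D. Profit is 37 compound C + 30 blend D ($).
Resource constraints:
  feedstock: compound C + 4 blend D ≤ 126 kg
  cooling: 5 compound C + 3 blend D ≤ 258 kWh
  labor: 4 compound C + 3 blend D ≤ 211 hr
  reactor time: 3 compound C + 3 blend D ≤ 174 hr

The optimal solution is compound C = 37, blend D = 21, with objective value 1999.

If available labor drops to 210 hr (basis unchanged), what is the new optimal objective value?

At the optimum: feedstock uses 121 of 126 (slack = 5); cooling uses 248 of 258 (slack = 10); labor uses 211 of 211 (binding); reactor time uses 174 of 174 (binding).
Slack constraints have shadow price 0 (complementary slackness).
The binding rows give the dual system: 4·y_labor + 3·y_reactor time = 37 and 3·y_labor + 3·y_reactor time = 30.
Solving: y_labor = 7, y_reactor time = 3.
Δz = y_labor·Δb = 7 × (-1) = -7, so new z* = 1999 − 7 = 1992.

1992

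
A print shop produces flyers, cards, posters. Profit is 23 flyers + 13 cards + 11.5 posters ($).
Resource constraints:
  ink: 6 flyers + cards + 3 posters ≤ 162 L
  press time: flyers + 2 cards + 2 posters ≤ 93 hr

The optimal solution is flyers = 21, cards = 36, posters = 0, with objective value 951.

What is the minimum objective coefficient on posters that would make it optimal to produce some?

19

At the optimum: ink uses 162 of 162 (binding); press time uses 93 of 93 (binding).
From A_Bᵀ y = c: 6·y_ink + 1·y_press time = 23; 1·y_ink + 2·y_press time = 13.
Solving: y_ink = 3, y_press time = 5.
posters enters the basis when its profit ≥ yᵀa₃ = 3·3 + 5·2 = 19.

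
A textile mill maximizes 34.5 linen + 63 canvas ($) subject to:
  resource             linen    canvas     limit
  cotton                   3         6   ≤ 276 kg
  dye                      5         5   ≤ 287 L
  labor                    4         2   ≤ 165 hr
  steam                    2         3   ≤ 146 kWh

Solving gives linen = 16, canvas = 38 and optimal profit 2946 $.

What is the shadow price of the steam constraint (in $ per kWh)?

Check each constraint at x*: cotton 276/276 (tight); dye 270/287 (slack 17); labor 140/165 (slack 25); steam 146/146 (tight).
Since dye, labor are not tight, their duals are 0.
From A_Bᵀ y = c: 3·y_cotton + 2·y_steam = 34.5; 6·y_cotton + 3·y_steam = 63.
Solving: y_cotton = 7.5, y_steam = 6.
Shadow price of steam = 6.

6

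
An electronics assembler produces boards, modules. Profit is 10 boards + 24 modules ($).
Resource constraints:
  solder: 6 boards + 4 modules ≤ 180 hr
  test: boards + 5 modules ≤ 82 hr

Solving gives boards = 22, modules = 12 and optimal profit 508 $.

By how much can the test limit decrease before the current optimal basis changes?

Binding constraints: solder, test. The basis is B = [[6,4],[1,5]] with det 26.
Per unit decrease in test, x* moves by d = (0.1538, -0.2308).
The basis stays optimal until modules reaches 0; allowable decrease = 52 hr.

52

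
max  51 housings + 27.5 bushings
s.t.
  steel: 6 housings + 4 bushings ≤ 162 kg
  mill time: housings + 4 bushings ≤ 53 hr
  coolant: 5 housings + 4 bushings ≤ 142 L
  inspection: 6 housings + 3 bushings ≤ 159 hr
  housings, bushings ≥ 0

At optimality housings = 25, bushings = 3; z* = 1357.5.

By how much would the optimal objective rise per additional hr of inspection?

Binding: steel and inspection. Non-binding: mill time (16 unused), coolant (5 unused).
Since mill time, coolant are not tight, their duals are 0.
Dual feasibility on the basic columns requires 6·y_steel + 6·y_inspection = 51, 4·y_steel + 3·y_inspection = 27.5.
This yields shadow prices y_steel = 2, y_inspection = 6.5.
Shadow price of inspection = 6.5.

6.5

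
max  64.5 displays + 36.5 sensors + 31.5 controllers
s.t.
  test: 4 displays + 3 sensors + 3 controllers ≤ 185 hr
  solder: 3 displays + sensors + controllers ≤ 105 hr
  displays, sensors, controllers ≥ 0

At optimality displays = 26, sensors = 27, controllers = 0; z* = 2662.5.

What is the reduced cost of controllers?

-5

Both test and solder are binding at x*.
Dual feasibility on the basic columns requires 4·y_test + 3·y_solder = 64.5, 3·y_test + 1·y_solder = 36.5.
This yields shadow prices y_test = 9, y_solder = 9.5.
Reduced cost of controllers: c₃ − yᵀa₃ = 31.5 − (9·3 + 9.5·1) = 31.5 − 36.5 = -5.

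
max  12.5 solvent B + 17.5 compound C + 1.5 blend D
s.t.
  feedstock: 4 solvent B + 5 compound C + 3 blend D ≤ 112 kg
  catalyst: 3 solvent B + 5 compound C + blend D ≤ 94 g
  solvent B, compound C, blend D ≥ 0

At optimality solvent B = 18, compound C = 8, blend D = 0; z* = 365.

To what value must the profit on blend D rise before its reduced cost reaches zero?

Check each constraint at x*: feedstock 112/112 (tight); catalyst 94/94 (tight).
Dual feasibility on the basic columns requires 4·y_feedstock + 3·y_catalyst = 12.5, 5·y_feedstock + 5·y_catalyst = 17.5.
This yields shadow prices y_feedstock = 2, y_catalyst = 1.5.
blend D enters the basis when its profit ≥ yᵀa₃ = 2·3 + 1.5·1 = 7.5.

7.5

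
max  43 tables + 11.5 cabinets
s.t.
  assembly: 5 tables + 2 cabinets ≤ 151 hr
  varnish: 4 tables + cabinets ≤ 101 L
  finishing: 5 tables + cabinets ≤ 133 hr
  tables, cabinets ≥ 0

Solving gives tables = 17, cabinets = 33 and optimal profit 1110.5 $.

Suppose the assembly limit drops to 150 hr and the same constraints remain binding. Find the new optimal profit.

Binding: assembly and varnish. Non-binding: finishing (15 unused).
Since finishing is not tight, its dual is 0.
Dual feasibility on the basic columns requires 5·y_assembly + 4·y_varnish = 43, 2·y_assembly + 1·y_varnish = 11.5.
→ y_assembly = 1 and y_varnish = 9.5.
Δz = y_assembly·Δb = 1 × (-1) = -1, so new z* = 1110.5 − 1 = 1109.5.

1109.5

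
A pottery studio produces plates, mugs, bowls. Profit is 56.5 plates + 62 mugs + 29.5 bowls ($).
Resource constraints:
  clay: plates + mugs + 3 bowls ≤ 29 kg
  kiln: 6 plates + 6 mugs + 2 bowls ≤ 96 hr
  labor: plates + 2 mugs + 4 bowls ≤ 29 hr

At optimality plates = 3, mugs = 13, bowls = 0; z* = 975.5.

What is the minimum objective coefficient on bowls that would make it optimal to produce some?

Binding: kiln and labor. Non-binding: clay (13 unused).
Slack constraints have shadow price 0 (complementary slackness).
The binding rows give the dual system: 6·y_kiln + 1·y_labor = 56.5 and 6·y_kiln + 2·y_labor = 62.
→ y_kiln = 8.5 and y_labor = 5.5.
bowls enters the basis when its profit ≥ yᵀa₃ = 8.5·2 + 5.5·4 = 39.

39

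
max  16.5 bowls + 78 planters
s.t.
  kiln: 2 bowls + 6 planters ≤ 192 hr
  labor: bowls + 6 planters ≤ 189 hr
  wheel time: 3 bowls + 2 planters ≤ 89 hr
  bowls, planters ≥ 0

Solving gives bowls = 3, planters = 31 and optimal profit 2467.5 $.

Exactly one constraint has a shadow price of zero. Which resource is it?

wheel time

kiln: 192/192 (binding)
labor: 189/189 (binding)
wheel time: 71/89 (slack 18)
By complementary slackness, a constraint with positive slack has shadow price 0 → wheel time.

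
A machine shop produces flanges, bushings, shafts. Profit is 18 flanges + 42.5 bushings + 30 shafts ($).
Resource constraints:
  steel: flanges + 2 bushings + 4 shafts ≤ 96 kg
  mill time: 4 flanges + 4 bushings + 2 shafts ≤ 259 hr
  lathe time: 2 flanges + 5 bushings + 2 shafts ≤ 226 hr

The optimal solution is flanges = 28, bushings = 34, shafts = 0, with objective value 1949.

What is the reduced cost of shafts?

-3

Check each constraint at x*: steel 96/96 (tight); mill time 248/259 (slack 11); lathe time 226/226 (tight).
By complementary slackness, y = 0 for the non-binding constraint.
Dual feasibility on the basic columns requires 1·y_steel + 2·y_lathe time = 18, 2·y_steel + 5·y_lathe time = 42.5.
→ y_steel = 5 and y_lathe time = 6.5.
Reduced cost of shafts: c₃ − yᵀa₃ = 30 − (5·4 + 6.5·2) = 30 − 33 = -3.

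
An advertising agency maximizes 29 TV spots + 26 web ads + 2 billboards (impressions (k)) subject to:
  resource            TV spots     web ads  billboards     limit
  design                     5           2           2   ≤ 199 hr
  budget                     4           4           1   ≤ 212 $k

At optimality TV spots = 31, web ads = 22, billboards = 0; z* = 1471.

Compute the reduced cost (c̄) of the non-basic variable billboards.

-6

Both design and budget are binding at x*.
The binding rows give the dual system: 5·y_design + 4·y_budget = 29 and 2·y_design + 4·y_budget = 26.
→ y_design = 1 and y_budget = 6.
Reduced cost of billboards: c₃ − yᵀa₃ = 2 − (1·2 + 6·1) = 2 − 8 = -6.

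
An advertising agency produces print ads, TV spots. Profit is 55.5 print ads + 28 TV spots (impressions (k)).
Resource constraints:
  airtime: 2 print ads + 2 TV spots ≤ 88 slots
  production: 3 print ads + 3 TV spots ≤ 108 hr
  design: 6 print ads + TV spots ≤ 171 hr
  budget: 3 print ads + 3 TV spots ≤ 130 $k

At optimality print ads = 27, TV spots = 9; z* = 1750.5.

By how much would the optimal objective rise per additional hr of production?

Binding: production and design. Non-binding: airtime (16 unused), budget (22 unused).
By complementary slackness, y = 0 for the non-binding constraints.
The binding rows give the dual system: 3·y_production + 6·y_design = 55.5 and 3·y_production + 1·y_design = 28.
Solving: y_production = 7.5, y_design = 5.5.
Shadow price of production = 7.5.

7.5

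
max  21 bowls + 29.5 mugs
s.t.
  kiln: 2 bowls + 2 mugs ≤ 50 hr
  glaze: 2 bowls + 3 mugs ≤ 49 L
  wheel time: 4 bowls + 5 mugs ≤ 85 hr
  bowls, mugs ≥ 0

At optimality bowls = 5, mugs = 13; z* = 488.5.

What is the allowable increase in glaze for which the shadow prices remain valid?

2

Binding constraints: glaze, wheel time. The basis is B = [[2,3],[4,5]] with det -2.
Per unit increase in glaze, x* moves by d = (-2.5, 2).
The basis stays optimal until bowls reaches 0; allowable increase = 2 L.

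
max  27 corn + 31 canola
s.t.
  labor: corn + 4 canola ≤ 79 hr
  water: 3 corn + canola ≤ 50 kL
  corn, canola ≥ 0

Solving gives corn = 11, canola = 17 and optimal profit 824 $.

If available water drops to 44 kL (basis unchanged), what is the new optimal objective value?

782

Check each constraint at x*: labor 79/79 (tight); water 50/50 (tight).
From A_Bᵀ y = c: 1·y_labor + 3·y_water = 27; 4·y_labor + 1·y_water = 31.
→ y_labor = 6 and y_water = 7.
Δz = y_water·Δb = 7 × (-6) = -42, so new z* = 824 − 42 = 782.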